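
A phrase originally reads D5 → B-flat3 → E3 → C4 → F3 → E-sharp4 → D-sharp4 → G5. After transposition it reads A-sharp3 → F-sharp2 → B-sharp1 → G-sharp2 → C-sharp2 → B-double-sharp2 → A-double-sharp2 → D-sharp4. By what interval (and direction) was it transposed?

Take the first pair: D5 → A#3. D to A spans 11 letter names, so the interval is some kind of eleventh.
A#3 to D5 is 16 semitones, which makes it a diminished eleventh; the second version is lower, so the direction is down.
Checking another pair — G5 → D#4 — gives the same interval.

down a diminished eleventh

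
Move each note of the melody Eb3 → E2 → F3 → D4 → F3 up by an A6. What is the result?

C#4 C##3 D#4 B#4 D#4

Eb3 gives C#4
E2 gives C##3
F3 gives D#4
D4 gives B#4
F3 gives D#4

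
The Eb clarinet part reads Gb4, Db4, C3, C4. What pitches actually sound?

The Eb clarinet sounds a minor third above written, so transpose each written note up a minor third.
Gb4 -> Bbb4
Db4 -> Fb4
C3 -> Eb3
C4 -> Eb4

Bbb4 Fb4 Eb3 Eb4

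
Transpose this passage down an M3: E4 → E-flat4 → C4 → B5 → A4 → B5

E4: a third down reaches C, and 4 semitones makes it C4.
A major third down from Eb4 gives Cb4.
C4: a third down reaches A, and 4 semitones makes it Ab3.
A major third down from B5 gives G5.
A4: a third down reaches F, and 4 semitones makes it F4.
B5 down a major third is G5.

C4 Cb4 Ab3 G5 F4 G5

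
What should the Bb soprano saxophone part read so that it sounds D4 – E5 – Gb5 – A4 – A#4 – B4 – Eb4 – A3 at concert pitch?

Written C4 sounds as Bb3 on the Bb soprano saxophone, so concert pitches are written a major second up.
D4 → E4
E5 → F#5
Gb5 → Ab5
A4 → B4
A#4 → B#4
B4 → C#5
Eb4 → F4
A3 → B3

E4 F#5 Ab5 B4 B#4 C#5 F4 B3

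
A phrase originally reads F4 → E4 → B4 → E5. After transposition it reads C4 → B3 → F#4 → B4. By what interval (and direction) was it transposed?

Take the first pair: F4 → C4. F to C spans 4 letter names, so the interval is some kind of fourth.
C4 to F4 is 5 semitones, which makes it a perfect fourth; the second version is lower, so the direction is down.
Checking another pair — E5 → B4 — gives the same interval.

down a perfect fourth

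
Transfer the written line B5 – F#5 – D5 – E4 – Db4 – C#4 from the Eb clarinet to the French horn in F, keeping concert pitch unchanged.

A6 E6 C6 D5 Cb5 B4

First find concert pitch: the Eb clarinet sounds a minor third above written, so B5 F#5 D5 E4 Db4 C#4 sounds D6 A5 F5 G4 Fb4 E4.
Then write for French horn in F: it sounds a perfect fifth below written, so the part must be a perfect fifth above concert.
D6 → A6
A5 → E6
F5 → C6
G4 → D5
Fb4 → Cb5
E4 → B4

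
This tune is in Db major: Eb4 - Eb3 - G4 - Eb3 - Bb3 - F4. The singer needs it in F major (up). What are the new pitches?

Db major to F major up is a major third, so every note moves up by that interval.
Eb4 to G4
Eb3 to G3
G4 to B4
Eb3 to G3
Bb3 to D4
F4 to A4

G4 G3 B4 G3 D4 A4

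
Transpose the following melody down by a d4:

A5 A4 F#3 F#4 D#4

E#5 E#4 C##3 C##4 A##3

A5 to E#5
A4 to E#4
F#3 to C##3
F#4 to C##4
D#4 to A##3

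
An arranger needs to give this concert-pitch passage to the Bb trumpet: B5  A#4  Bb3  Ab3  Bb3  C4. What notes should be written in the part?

C#6 B#4 C4 Bb3 C4 D4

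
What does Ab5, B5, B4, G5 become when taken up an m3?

Ab5: a third up reaches C, and 3 semitones makes it Cb6.
B5 up a minor third is D6.
A minor third up from B4 gives D5.
A minor third up from G5 gives Bb5.

Cb6 D6 D5 Bb5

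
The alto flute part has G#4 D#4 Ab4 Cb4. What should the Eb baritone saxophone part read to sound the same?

B#5 F##5 C6 Eb5

First find concert pitch: the alto flute sounds a perfect fourth below written, so G#4 D#4 Ab4 Cb4 sounds D#4 A#3 Eb4 Gb3.
Then write for Eb baritone saxophone: it sounds a major thirteenth below written, so the part must be a major thirteenth above concert.
D#4 → B#5
A#3 → F##5
Eb4 → C6
Gb3 → Eb5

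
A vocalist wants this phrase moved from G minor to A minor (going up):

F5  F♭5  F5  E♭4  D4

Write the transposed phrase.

G5 Gb5 G5 F4 E4

From G up to A is a major second; apply that to each pitch.
F5 -> G5
Fb5 -> Gb5
F5 -> G5
Eb4 -> F4
D4 -> E4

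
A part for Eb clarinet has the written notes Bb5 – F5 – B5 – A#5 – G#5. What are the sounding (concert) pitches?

Db6 Ab5 D6 C#6 B5

The Eb clarinet sounds a minor third above written, so transpose each written note up a minor third.
Bb5 becomes Db6
F5 becomes Ab5
B5 becomes D6
A#5 becomes C#6
G#5 becomes B5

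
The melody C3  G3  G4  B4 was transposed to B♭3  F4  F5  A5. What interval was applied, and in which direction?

Take the first pair: C3 → Bb3. C to B spans 7 letter names, so the interval is some kind of seventh.
C3 to Bb3 is 10 semitones, which makes it a minor seventh; the second version is higher, so the direction is up.
Checking another pair — B4 → A5 — gives the same interval.

up a minor seventh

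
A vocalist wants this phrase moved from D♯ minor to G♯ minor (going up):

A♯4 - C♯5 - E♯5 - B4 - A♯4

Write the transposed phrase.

D#5 F#5 A#5 E5 D#5

D♯ minor to G♯ minor up is a perfect fourth, so every note moves up by that interval.
A#4 to D#5
C#5 to F#5
E#5 to A#5
B4 to E5
A#4 to D#5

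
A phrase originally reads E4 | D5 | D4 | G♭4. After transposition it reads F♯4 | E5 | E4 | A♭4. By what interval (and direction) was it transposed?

Take the first pair: E4 → F#4. E to F spans 2 letter names, so the interval is some kind of second.
E4 to F#4 is 2 semitones, which makes it a major second; the second version is higher, so the direction is up.
Checking another pair — Gb4 → Ab4 — gives the same interval.

up a major second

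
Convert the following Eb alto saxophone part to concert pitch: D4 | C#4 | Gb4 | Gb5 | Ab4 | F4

The Eb alto saxophone sounds a major sixth below written, so transpose each written note down a major sixth.
D4 to F3
C#4 to E3
Gb4 to Bbb3
Gb5 to Bbb4
Ab4 to Cb4
F4 to Ab3

F3 E3 Bbb3 Bbb4 Cb4 Ab3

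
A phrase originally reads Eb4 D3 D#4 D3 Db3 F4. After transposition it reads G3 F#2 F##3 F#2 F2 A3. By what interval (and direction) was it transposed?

down a minor sixth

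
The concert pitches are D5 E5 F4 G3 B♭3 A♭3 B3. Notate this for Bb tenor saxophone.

Written C4 sounds as Bb2 on the Bb tenor saxophone, so concert pitches are written a major ninth up.
D5 to E6
E5 to F#6
F4 to G5
G3 to A4
Bb3 to C5
Ab3 to Bb4
B3 to C#5

E6 F#6 G5 A4 C5 Bb4 C#5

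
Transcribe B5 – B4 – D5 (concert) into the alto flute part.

Written C4 sounds as G3 on the alto flute, so concert pitches are written a perfect fourth up.
B5 to E6
B4 to E5
D5 to G5

E6 E5 G5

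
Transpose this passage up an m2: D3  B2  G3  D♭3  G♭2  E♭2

A minor second up from D3 gives Eb3.
B2 up a minor second is C3.
G3 up a minor second is Ab3.
Db3: a second up reaches E, and 1 semitone makes it Ebb3.
Gb2 up a minor second is Abb2.
Eb2: a second up reaches F, and 1 semitone makes it Fb2.

Eb3 C3 Ab3 Ebb3 Abb2 Fb2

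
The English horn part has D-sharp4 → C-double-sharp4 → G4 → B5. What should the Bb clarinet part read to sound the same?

A#3 G##3 D4 F#5

First find concert pitch: the English horn sounds a perfect fifth below written, so D-sharp4 C-double-sharp4 G4 B5 sounds G#3 F##3 C4 E5.
Then write for Bb clarinet: it sounds a major second below written, so the part must be a major second above concert.
G#3 → A#3
F##3 → G##3
C4 → D4
E5 → F#5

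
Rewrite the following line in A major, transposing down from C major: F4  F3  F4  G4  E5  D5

C major to A major down is a minor third, so every note moves down by that interval.
F4 gives D4
F3 gives D3
F4 gives D4
G4 gives E4
E5 gives C#5
D5 gives B4

D4 D3 D4 E4 C#5 B4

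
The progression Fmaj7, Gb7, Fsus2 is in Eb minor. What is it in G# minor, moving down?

A#maj7 B7 A#sus2

Eb minor down to G# minor is a diminished sixth; each chord root moves by that interval while the quality stays the same.
Fmaj7: root F down a diminished sixth → A#, giving A#maj7.
Gb7: root Gb down a diminished sixth → B, giving B7.
Fsus2: root F down a diminished sixth → A#, giving A#sus2.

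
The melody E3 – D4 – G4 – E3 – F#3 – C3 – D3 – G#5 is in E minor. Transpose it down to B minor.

B2 A3 D4 B2 C#3 G2 A2 D#5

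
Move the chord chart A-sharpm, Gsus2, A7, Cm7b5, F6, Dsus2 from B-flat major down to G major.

B-flat major down to G major is a minor third; each chord root moves by that interval while the quality stays the same.
A-sharpm: root A-sharp down a minor third → F##, giving F##m.
Gsus2: root G down a minor third → E, giving Esus2.
A7: root A down a minor third → F#, giving F#7.
Cm7b5: root C down a minor third → A, giving Am7b5.
F6: root F down a minor third → D, giving D6.
Dsus2: root D down a minor third → B, giving Bsus2.

F##m Esus2 F#7 Am7b5 D6 Bsus2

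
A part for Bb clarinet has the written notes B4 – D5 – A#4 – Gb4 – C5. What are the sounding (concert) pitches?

The Bb clarinet sounds a major second below written, so transpose each written note down a major second.
B4 → A4
D5 → C5
A#4 → G#4
Gb4 → Fb4
C5 → Bb4

A4 C5 G#4 Fb4 Bb4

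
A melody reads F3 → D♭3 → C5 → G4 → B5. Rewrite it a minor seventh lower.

F3 to G2
Db3 to Eb2
C5 to D4
G4 to A3
B5 to C#5

G2 Eb2 D4 A3 C#5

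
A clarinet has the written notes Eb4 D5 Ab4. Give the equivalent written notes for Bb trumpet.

First find concert pitch: the A clarinet sounds a minor third below written, so Eb4 D5 Ab4 sounds C4 B4 F4.
Then write for Bb trumpet: it sounds a major second below written, so the part must be a major second above concert.
C4 → D4
B4 → C#5
F4 → G4

D4 C#5 G4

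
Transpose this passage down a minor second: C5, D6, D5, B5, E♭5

C5 gives B4
D6 gives C#6
D5 gives C#5
B5 gives A#5
Eb5 gives D5

B4 C#6 C#5 A#5 D5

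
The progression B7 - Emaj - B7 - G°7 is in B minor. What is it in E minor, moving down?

B minor down to E minor is a perfect fifth; each chord root moves by that interval while the quality stays the same.
B7: root B down a perfect fifth → E, giving E7.
Emaj: root E down a perfect fifth → A, giving Amaj.
B7: root B down a perfect fifth → E, giving E7.
G°7: root G down a perfect fifth → C, giving C°7.

E7 Amaj E7 C°7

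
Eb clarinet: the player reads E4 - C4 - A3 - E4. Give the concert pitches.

G4 Eb4 C4 G4

The Eb clarinet sounds a minor third above written, so transpose each written note up a minor third.
E4 -> G4
C4 -> Eb4
A3 -> C4
E4 -> G4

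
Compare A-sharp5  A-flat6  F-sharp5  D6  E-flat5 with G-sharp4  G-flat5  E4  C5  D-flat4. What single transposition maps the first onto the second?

down a major ninth

From A#5 to G#4 is 9 letter names — a ninth of some quality.
G#4 to A#5 is 14 semitones, which makes it a major ninth; the second version is lower, so the direction is down.
Checking another pair — Eb5 → Db4 — gives the same interval.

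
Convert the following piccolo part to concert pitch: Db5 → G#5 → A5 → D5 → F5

Db6 G#6 A6 D6 F6

Written C4 on the piccolo sounds as C5, a perfect octave higher; apply that shift to every note.
Db5 to Db6
G#5 to G#6
A5 to A6
D5 to D6
F5 to F6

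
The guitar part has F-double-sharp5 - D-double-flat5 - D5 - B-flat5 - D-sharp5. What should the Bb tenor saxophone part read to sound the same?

First find concert pitch: the guitar sounds a perfect octave below written, so F-double-sharp5 D-double-flat5 D5 B-flat5 D-sharp5 sounds F##4 Dbb4 D4 Bb4 D#4.
Then write for Bb tenor saxophone: it sounds a major ninth below written, so the part must be a major ninth above concert.
F##4 → G##5
Dbb4 → Ebb5
D4 → E5
Bb4 → C6
D#4 → E#5

G##5 Ebb5 E5 C6 E#5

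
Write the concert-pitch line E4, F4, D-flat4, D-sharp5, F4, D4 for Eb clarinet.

C#4 D4 Bb3 B#4 D4 B3

The Eb clarinet sounds a minor third above written, so the written part must be a minor third below concert — transpose each note down.
E4 gives C#4
F4 gives D4
Db4 gives Bb3
D#5 gives B#4
F4 gives D4
D4 gives B3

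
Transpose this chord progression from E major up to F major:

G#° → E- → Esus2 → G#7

A° F- Fsus2 A7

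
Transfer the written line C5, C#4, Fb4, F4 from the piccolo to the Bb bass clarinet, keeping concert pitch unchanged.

D7 D#6 Gb6 G6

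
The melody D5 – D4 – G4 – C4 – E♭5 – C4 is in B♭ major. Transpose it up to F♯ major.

A#5 A#4 D#5 G#4 B5 G#4

B♭ major to F♯ major up is an augmented fifth, so every note moves up by that interval.
D5 to A#5
D4 to A#4
G4 to D#5
C4 to G#4
Eb5 to B5
C4 to G#4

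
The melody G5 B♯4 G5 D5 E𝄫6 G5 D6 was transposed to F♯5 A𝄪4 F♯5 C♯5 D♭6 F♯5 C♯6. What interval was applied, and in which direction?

down a minor second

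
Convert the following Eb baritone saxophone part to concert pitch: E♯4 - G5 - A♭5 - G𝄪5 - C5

The Eb baritone saxophone sounds a major thirteenth below written, so transpose each written note down a major thirteenth.
E#4 to G#2
G5 to Bb3
Ab5 to Cb4
G##5 to B#3
C5 to Eb3

G#2 Bb3 Cb4 B#3 Eb3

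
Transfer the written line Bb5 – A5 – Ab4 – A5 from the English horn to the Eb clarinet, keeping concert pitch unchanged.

First find concert pitch: the English horn sounds a perfect fifth below written, so Bb5 A5 Ab4 A5 sounds Eb5 D5 Db4 D5.
Then write for Eb clarinet: it sounds a minor third above written, so the part must be a minor third below concert.
Eb5 → C5
D5 → B4
Db4 → Bb3
D5 → B4

C5 B4 Bb3 B4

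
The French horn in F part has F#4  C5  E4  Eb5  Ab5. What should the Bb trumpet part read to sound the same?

C#4 G4 B3 Bb4 Eb5

First find concert pitch: the French horn in F sounds a perfect fifth below written, so F#4 C5 E4 Eb5 Ab5 sounds B3 F4 A3 Ab4 Db5.
Then write for Bb trumpet: it sounds a major second below written, so the part must be a major second above concert.
B3 → C#4
F4 → G4
A3 → B3
Ab4 → Bb4
Db5 → Eb5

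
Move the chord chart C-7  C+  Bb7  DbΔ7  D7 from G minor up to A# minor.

D#-7 D#+ C#7 EΔ7 E#7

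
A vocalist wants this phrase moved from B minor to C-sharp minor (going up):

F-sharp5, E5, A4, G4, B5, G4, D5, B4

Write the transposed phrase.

From B up to C-sharp is a major second; apply that to each pitch.
F#5 -> G#5
E5 -> F#5
A4 -> B4
G4 -> A4
B5 -> C#6
G4 -> A4
D5 -> E5
B4 -> C#5

G#5 F#5 B4 A4 C#6 A4 E5 C#5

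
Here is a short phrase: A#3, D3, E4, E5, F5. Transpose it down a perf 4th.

E#3 A2 B3 B4 C5

A#3 → E#3
D3 → A2
E4 → B3
E5 → B4
F5 → C5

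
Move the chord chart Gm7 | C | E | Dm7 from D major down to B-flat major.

D major down to B-flat major is a major third; each chord root moves by that interval while the quality stays the same.
Gm7: root G down a major third → Eb, giving Ebm7.
C: root C down a major third → Ab, giving Ab.
E: root E down a major third → C, giving C.
Dm7: root D down a major third → Bb, giving Bbm7.

Ebm7 Ab C Bbm7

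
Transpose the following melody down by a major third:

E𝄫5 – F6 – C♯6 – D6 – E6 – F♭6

Ebb5 → Cbb5
F6 → Db6
C#6 → A5
D6 → Bb5
E6 → C6
Fb6 → Dbb6

Cbb5 Db6 A5 Bb5 C6 Dbb6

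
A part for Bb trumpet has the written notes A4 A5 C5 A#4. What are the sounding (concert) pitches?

Written C4 on the Bb trumpet sounds as Bb3, a major second lower; apply that shift to every note.
A4 to G4
A5 to G5
C5 to Bb4
A#4 to G#4

G4 G5 Bb4 G#4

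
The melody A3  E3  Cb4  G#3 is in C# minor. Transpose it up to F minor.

Db4 Ab3 Fbb4 C4

From C# up to F is a diminished fourth; apply that to each pitch.
A3 to Db4
E3 to Ab3
Cb4 to Fbb4
G#3 to C4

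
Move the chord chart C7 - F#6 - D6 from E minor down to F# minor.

D7 G#6 E6

E minor down to F# minor is a minor seventh; each chord root moves by that interval while the quality stays the same.
C7: root C down a minor seventh → D, giving D7.
F#6: root F# down a minor seventh → G#, giving G#6.
D6: root D down a minor seventh → E, giving E6.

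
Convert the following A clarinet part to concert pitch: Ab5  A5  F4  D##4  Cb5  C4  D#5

The A clarinet sounds a minor third below written, so transpose each written note down a minor third.
Ab5 → F5
A5 → F#5
F4 → D4
D##4 → B##3
Cb5 → Ab4
C4 → A3
D#5 → B#4

F5 F#5 D4 B##3 Ab4 A3 B#4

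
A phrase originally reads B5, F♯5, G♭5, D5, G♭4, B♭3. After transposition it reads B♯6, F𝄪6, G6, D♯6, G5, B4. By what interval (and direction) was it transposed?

From B5 to B#6 is 8 letter names — an octave of some quality.
B5 to B#6 is 13 semitones, which makes it an augmented octave; the second version is higher, so the direction is up.
Checking another pair — Bb3 → B4 — gives the same interval.

up an augmented octave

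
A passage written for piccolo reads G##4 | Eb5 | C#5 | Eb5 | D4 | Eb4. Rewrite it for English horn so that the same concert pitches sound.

D##6 Bb6 G#6 Bb6 A5 Bb5

First find concert pitch: the piccolo sounds a perfect octave above written, so G##4 Eb5 C#5 Eb5 D4 Eb4 sounds G##5 Eb6 C#6 Eb6 D5 Eb5.
Then write for English horn: it sounds a perfect fifth below written, so the part must be a perfect fifth above concert.
G##5 → D##6
Eb6 → Bb6
C#6 → G#6
Eb6 → Bb6
D5 → A5
Eb5 → Bb5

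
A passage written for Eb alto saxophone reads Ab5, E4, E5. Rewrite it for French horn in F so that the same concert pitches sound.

Gb5 D4 D5

First find concert pitch: the Eb alto saxophone sounds a major sixth below written, so Ab5 E4 E5 sounds Cb5 G3 G4.
Then write for French horn in F: it sounds a perfect fifth below written, so the part must be a perfect fifth above concert.
Cb5 → Gb5
G3 → D4
G4 → D5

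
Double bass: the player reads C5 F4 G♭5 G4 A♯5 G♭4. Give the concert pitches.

C4 F3 Gb4 G3 A#4 Gb3

The double bass sounds a perfect octave below written, so transpose each written note down a perfect octave.
C5 to C4
F4 to F3
Gb5 to Gb4
G4 to G3
A#5 to A#4
Gb4 to Gb3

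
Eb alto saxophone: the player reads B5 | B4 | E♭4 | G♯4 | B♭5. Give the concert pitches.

D5 D4 Gb3 B3 Db5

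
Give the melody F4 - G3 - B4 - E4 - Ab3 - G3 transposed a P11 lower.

C3 D2 F#3 B2 Eb2 D2

F4: an eleventh down reaches C, and 17 semitones makes it C3.
G3: an eleventh down reaches D, and 17 semitones makes it D2.
A perfect eleventh down from B4 gives F#3.
A perfect eleventh down from E4 gives B2.
A perfect eleventh down from Ab3 gives Eb2.
A perfect eleventh down from G3 gives D2.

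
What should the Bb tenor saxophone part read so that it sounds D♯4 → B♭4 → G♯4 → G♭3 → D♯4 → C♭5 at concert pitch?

E#5 C6 A#5 Ab4 E#5 Db6

Written C4 sounds as Bb2 on the Bb tenor saxophone, so concert pitches are written a major ninth up.
D#4 gives E#5
Bb4 gives C6
G#4 gives A#5
Gb3 gives Ab4
D#4 gives E#5
Cb5 gives Db6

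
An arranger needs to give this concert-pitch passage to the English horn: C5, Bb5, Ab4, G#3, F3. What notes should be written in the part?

G5 F6 Eb5 D#4 C4

The English horn sounds a perfect fifth below written, so the written part must be a perfect fifth above concert — transpose each note up.
C5 -> G5
Bb5 -> F6
Ab4 -> Eb5
G#3 -> D#4
F3 -> C4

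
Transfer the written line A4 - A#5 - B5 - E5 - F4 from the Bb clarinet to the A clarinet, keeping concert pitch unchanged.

Bb4 B5 C6 F5 Gb4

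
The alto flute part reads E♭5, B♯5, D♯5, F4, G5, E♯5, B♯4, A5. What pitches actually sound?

Bb4 F##5 A#4 C4 D5 B#4 F##4 E5

Written C4 on the alto flute sounds as G3, a perfect fourth lower; apply that shift to every note.
Eb5 -> Bb4
B#5 -> F##5
D#5 -> A#4
F4 -> C4
G5 -> D5
E#5 -> B#4
B#4 -> F##4
A5 -> E5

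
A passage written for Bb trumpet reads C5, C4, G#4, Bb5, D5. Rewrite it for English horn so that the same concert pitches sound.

F5 F4 C#5 Eb6 G5

First find concert pitch: the Bb trumpet sounds a major second below written, so C5 C4 G#4 Bb5 D5 sounds Bb4 Bb3 F#4 Ab5 C5.
Then write for English horn: it sounds a perfect fifth below written, so the part must be a perfect fifth above concert.
Bb4 → F5
Bb3 → F4
F#4 → C#5
Ab5 → Eb6
C5 → G5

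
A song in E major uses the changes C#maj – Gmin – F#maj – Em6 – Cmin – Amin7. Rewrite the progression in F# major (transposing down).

E major down to F# major is a minor seventh; each chord root moves by that interval while the quality stays the same.
C#maj: root C# down a minor seventh → D#, giving D#maj.
Gmin: root G down a minor seventh → A, giving Amin.
F#maj: root F# down a minor seventh → G#, giving G#maj.
Em6: root E down a minor seventh → F#, giving F#m6.
Cmin: root C down a minor seventh → D, giving Dmin.
Amin7: root A down a minor seventh → B, giving Bmin7.

D#maj Amin G#maj F#m6 Dmin Bmin7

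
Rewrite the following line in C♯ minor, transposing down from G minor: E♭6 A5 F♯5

A5 D#5 B#4

From G down to C♯ is a diminished fifth; apply that to each pitch.
Eb6 → A5
A5 → D#5
F#5 → B#4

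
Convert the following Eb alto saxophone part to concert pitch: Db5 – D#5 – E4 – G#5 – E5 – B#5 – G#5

Fb4 F#4 G3 B4 G4 D#5 B4

Written C4 on the Eb alto saxophone sounds as Eb3, a major sixth lower; apply that shift to every note.
Db5 to Fb4
D#5 to F#4
E4 to G3
G#5 to B4
E5 to G4
B#5 to D#5
G#5 to B4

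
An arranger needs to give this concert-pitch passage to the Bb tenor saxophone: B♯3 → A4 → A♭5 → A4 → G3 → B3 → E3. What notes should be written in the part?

C##5 B5 Bb6 B5 A4 C#5 F#4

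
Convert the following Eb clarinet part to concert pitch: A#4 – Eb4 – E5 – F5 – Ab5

C#5 Gb4 G5 Ab5 Cb6

The Eb clarinet sounds a minor third above written, so transpose each written note up a minor third.
A#4 gives C#5
Eb4 gives Gb4
E5 gives G5
F5 gives Ab5
Ab5 gives Cb6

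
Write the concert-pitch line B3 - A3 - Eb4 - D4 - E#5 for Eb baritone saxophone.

The Eb baritone saxophone sounds a major thirteenth below written, so the written part must be a major thirteenth above concert — transpose each note up.
B3 to G#5
A3 to F#5
Eb4 to C6
D4 to B5
E#5 to C##7

G#5 F#5 C6 B5 C##7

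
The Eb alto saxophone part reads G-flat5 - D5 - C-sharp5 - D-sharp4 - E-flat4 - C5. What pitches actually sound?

Written C4 on the Eb alto saxophone sounds as Eb3, a major sixth lower; apply that shift to every note.
Gb5 gives Bbb4
D5 gives F4
C#5 gives E4
D#4 gives F#3
Eb4 gives Gb3
C5 gives Eb4

Bbb4 F4 E4 F#3 Gb3 Eb4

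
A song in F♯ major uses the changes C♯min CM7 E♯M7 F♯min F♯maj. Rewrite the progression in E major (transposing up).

Bmin BbM7 D#M7 Emin Emaj

F♯ major up to E major is a minor seventh; each chord root moves by that interval while the quality stays the same.
C♯min: root C♯ up a minor seventh → B, giving Bmin.
CM7: root C up a minor seventh → Bb, giving BbM7.
E♯M7: root E♯ up a minor seventh → D#, giving D#M7.
F♯min: root F♯ up a minor seventh → E, giving Emin.
F♯maj: root F♯ up a minor seventh → E, giving Emaj.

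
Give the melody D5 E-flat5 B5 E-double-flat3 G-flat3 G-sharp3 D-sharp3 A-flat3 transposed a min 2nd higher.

Eb5 Fb5 C6 Fbb3 Abb3 A3 E3 Bbb3

D5 gives Eb5
Eb5 gives Fb5
B5 gives C6
Ebb3 gives Fbb3
Gb3 gives Abb3
G#3 gives A3
D#3 gives E3
Ab3 gives Bbb3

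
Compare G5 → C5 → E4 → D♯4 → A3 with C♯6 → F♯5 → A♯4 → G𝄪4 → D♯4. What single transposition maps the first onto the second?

From G5 to C#6 is 4 letter names — a fourth of some quality.
G5 to C#6 is 6 semitones, which makes it an augmented fourth; the second version is higher, so the direction is up.
Checking another pair — A3 → D#4 — gives the same interval.

up an augmented fourth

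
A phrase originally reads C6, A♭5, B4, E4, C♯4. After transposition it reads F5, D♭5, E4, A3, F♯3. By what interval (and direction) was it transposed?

down a perfect fifth

Take the first pair: C6 → F5. C to F spans 5 letter names, so the interval is some kind of fifth.
F5 to C6 is 7 semitones, which makes it a perfect fifth; the second version is lower, so the direction is down.
Checking another pair — C#4 → F#3 — gives the same interval.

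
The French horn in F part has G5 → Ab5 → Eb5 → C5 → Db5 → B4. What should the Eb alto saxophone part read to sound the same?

A5 Bb5 F5 D5 Eb5 C#5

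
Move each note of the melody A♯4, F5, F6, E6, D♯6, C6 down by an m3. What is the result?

F##4 D5 D6 C#6 B#5 A5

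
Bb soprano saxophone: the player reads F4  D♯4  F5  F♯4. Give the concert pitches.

Eb4 C#4 Eb5 E4

Written C4 on the Bb soprano saxophone sounds as Bb3, a major second lower; apply that shift to every note.
F4 to Eb4
D#4 to C#4
F5 to Eb5
F#4 to E4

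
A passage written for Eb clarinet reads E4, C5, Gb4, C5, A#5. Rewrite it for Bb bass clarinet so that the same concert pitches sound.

A5 F6 Cb6 F6 D#7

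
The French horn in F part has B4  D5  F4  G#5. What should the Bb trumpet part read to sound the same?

First find concert pitch: the French horn in F sounds a perfect fifth below written, so B4 D5 F4 G#5 sounds E4 G4 Bb3 C#5.
Then write for Bb trumpet: it sounds a major second below written, so the part must be a major second above concert.
E4 → F#4
G4 → A4
Bb3 → C4
C#5 → D#5

F#4 A4 C4 D#5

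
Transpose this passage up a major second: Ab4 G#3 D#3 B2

Ab4 → Bb4
G#3 → A#3
D#3 → E#3
B2 → C#3

Bb4 A#3 E#3 C#3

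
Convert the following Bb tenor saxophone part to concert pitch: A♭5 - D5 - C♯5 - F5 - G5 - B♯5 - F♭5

Gb4 C4 B3 Eb4 F4 A#4 Ebb4

The Bb tenor saxophone sounds a major ninth below written, so transpose each written note down a major ninth.
Ab5 → Gb4
D5 → C4
C#5 → B3
F5 → Eb4
G5 → F4
B#5 → A#4
Fb5 → Ebb4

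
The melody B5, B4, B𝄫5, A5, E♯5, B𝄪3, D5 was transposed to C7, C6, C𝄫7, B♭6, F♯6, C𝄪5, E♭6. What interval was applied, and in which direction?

Take the first pair: B5 → C7. B to C spans 9 letter names, so the interval is some kind of ninth.
B5 to C7 is 13 semitones, which makes it a minor ninth; the second version is higher, so the direction is up.
Checking another pair — D5 → Eb6 — gives the same interval.

up a minor ninth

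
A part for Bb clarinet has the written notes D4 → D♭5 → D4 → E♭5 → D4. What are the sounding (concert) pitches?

C4 Cb5 C4 Db5 C4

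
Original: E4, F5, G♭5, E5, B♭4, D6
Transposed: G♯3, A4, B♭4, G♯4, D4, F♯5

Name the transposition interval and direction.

down a minor sixth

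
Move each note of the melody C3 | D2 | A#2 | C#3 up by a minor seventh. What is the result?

Bb3 C3 G#3 B3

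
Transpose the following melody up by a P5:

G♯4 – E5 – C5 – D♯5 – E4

G#4 becomes D#5
E5 becomes B5
C5 becomes G5
D#5 becomes A#5
E4 becomes B4

D#5 B5 G5 A#5 B4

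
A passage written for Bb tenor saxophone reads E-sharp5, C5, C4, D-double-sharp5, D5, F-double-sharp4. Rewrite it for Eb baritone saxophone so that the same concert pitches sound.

First find concert pitch: the Bb tenor saxophone sounds a major ninth below written, so E-sharp5 C5 C4 D-double-sharp5 D5 F-double-sharp4 sounds D#4 Bb3 Bb2 C##4 C4 E#3.
Then write for Eb baritone saxophone: it sounds a major thirteenth below written, so the part must be a major thirteenth above concert.
D#4 → B#5
Bb3 → G5
Bb2 → G4
C##4 → A##5
C4 → A5
E#3 → C##5

B#5 G5 G4 A##5 A5 C##5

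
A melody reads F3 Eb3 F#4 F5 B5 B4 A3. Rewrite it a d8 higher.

Fb4 Ebb4 F5 Fb6 Bb6 Bb5 Ab4

A diminished octave up from F3 gives Fb4.
A diminished octave up from Eb3 gives Ebb4.
F#4 up a diminished octave is F5.
F5 up a diminished octave is Fb6.
B5: an octave up reaches B, and 11 semitones makes it Bb6.
B4 up a diminished octave is Bb5.
A3 up a diminished octave is Ab4.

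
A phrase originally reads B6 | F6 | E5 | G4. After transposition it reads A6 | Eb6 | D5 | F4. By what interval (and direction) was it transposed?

down a major second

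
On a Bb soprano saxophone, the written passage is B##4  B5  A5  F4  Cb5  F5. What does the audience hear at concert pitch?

A##4 A5 G5 Eb4 Bbb4 Eb5

The Bb soprano saxophone sounds a major second below written, so transpose each written note down a major second.
B##4 -> A##4
B5 -> A5
A5 -> G5
F4 -> Eb4
Cb5 -> Bbb4
F5 -> Eb5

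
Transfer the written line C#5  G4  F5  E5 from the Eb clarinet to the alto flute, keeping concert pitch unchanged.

A5 Eb5 Db6 C6

First find concert pitch: the Eb clarinet sounds a minor third above written, so C#5 G4 F5 E5 sounds E5 Bb4 Ab5 G5.
Then write for alto flute: it sounds a perfect fourth below written, so the part must be a perfect fourth above concert.
E5 → A5
Bb4 → Eb5
Ab5 → Db6
G5 → C6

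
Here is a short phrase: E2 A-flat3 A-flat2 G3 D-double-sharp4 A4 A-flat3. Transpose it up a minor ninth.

F3 Bbb4 Bbb3 Ab4 E#5 Bb5 Bbb4

E2: a ninth up reaches F, and 13 semitones makes it F3.
Ab3 up a minor ninth is Bbb4.
A minor ninth up from Ab2 gives Bbb3.
G3: a ninth up reaches A, and 13 semitones makes it Ab4.
A minor ninth up from D##4 gives E#5.
A minor ninth up from A4 gives Bb5.
A minor ninth up from Ab3 gives Bbb4.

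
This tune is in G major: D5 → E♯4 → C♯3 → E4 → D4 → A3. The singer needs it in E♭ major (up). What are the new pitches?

G major to E♭ major up is a minor sixth, so every note moves up by that interval.
D5 -> Bb5
E#4 -> C#5
C#3 -> A3
E4 -> C5
D4 -> Bb4
A3 -> F4

Bb5 C#5 A3 C5 Bb4 F4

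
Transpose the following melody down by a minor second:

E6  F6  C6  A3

D#6 E6 B5 G#3

E6 down a minor second is D#6.
F6: a second down reaches E, and 1 semitone makes it E6.
C6: a second down reaches B, and 1 semitone makes it B5.
A3 down a minor second is G#3.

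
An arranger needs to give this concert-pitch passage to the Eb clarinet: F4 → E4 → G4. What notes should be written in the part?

D4 C#4 E4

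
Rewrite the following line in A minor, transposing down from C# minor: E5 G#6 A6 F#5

C5 E6 F6 D5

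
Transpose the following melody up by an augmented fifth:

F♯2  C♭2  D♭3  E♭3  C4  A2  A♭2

C##3 G2 A3 B3 G#4 E#3 E3

F#2: a fifth up reaches C, and 8 semitones makes it C##3.
An augmented fifth up from Cb2 gives G2.
Db3: a fifth up reaches A, and 8 semitones makes it A3.
Eb3: a fifth up reaches B, and 8 semitones makes it B3.
C4 up an augmented fifth is G#4.
A2 up an augmented fifth is E#3.
An augmented fifth up from Ab2 gives E3.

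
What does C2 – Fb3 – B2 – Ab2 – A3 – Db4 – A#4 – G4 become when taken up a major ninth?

D3 Gb4 C#4 Bb3 B4 Eb5 B#5 A5

C2 becomes D3
Fb3 becomes Gb4
B2 becomes C#4
Ab2 becomes Bb3
A3 becomes B4
Db4 becomes Eb5
A#4 becomes B#5
G4 becomes A5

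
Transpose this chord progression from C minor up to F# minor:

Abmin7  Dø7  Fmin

C minor up to F# minor is an augmented fourth; each chord root moves by that interval while the quality stays the same.
Abmin7: root Ab up an augmented fourth → D, giving Dmin7.
Dø7: root D up an augmented fourth → G#, giving G#ø7.
Fmin: root F up an augmented fourth → B, giving Bmin.

Dmin7 G#ø7 Bmin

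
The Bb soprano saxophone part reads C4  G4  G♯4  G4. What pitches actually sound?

The Bb soprano saxophone sounds a major second below written, so transpose each written note down a major second.
C4 -> Bb3
G4 -> F4
G#4 -> F#4
G4 -> F4

Bb3 F4 F#4 F4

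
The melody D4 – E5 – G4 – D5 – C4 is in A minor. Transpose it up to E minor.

A minor to E minor up is a perfect fifth, so every note moves up by that interval.
D4 becomes A4
E5 becomes B5
G4 becomes D5
D5 becomes A5
C4 becomes G4

A4 B5 D5 A5 G4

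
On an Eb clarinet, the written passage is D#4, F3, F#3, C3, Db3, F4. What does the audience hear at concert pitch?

F#4 Ab3 A3 Eb3 Fb3 Ab4

Written C4 on the Eb clarinet sounds as Eb4, a minor third higher; apply that shift to every note.
D#4 gives F#4
F3 gives Ab3
F#3 gives A3
C3 gives Eb3
Db3 gives Fb3
F4 gives Ab4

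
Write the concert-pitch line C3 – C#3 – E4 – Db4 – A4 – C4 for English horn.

G3 G#3 B4 Ab4 E5 G4

Written C4 sounds as F3 on the English horn, so concert pitches are written a perfect fifth up.
C3 → G3
C#3 → G#3
E4 → B4
Db4 → Ab4
A4 → E5
C4 → G4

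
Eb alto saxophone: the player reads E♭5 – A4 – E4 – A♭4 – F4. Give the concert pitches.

Gb4 C4 G3 Cb4 Ab3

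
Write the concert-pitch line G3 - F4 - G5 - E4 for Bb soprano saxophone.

The Bb soprano saxophone sounds a major second below written, so the written part must be a major second above concert — transpose each note up.
G3 to A3
F4 to G4
G5 to A5
E4 to F#4

A3 G4 A5 F#4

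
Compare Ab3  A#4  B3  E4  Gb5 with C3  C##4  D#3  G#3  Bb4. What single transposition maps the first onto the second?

From Ab3 to C3 is 6 letter names — a sixth of some quality.
C3 to Ab3 is 8 semitones, which makes it a minor sixth; the second version is lower, so the direction is down.
Checking another pair — Gb5 → Bb4 — gives the same interval.

down a minor sixth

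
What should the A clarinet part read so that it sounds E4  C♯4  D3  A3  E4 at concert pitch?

G4 E4 F3 C4 G4

The A clarinet sounds a minor third below written, so the written part must be a minor third above concert — transpose each note up.
E4 gives G4
C#4 gives E4
D3 gives F3
A3 gives C4
E4 gives G4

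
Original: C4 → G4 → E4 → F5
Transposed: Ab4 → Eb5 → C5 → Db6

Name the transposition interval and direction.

up a minor sixth

Take the first pair: C4 → Ab4. C to A spans 6 letter names, so the interval is some kind of sixth.
C4 to Ab4 is 8 semitones, which makes it a minor sixth; the second version is higher, so the direction is up.
Checking another pair — F5 → Db6 — gives the same interval.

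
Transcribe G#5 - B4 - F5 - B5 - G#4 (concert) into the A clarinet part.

Written C4 sounds as A3 on the A clarinet, so concert pitches are written a minor third up.
G#5 gives B5
B4 gives D5
F5 gives Ab5
B5 gives D6
G#4 gives B4

B5 D5 Ab5 D6 B4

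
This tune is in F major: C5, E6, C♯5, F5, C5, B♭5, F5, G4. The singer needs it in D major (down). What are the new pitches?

From F down to D is a minor third; apply that to each pitch.
C5 becomes A4
E6 becomes C#6
C#5 becomes A#4
F5 becomes D5
C5 becomes A4
Bb5 becomes G5
F5 becomes D5
G4 becomes E4

A4 C#6 A#4 D5 A4 G5 D5 E4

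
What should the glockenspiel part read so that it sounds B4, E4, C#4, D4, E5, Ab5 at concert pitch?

Written C4 sounds as C6 on the glockenspiel, so concert pitches are written a perfect fifteenth down.
B4 → B2
E4 → E2
C#4 → C#2
D4 → D2
E5 → E3
Ab5 → Ab3

B2 E2 C#2 D2 E3 Ab3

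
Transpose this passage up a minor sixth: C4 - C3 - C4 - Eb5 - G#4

C4: a sixth up reaches A, and 8 semitones makes it Ab4.
A minor sixth up from C3 gives Ab3.
C4 up a minor sixth is Ab4.
Eb5: a sixth up reaches C, and 8 semitones makes it Cb6.
G#4 up a minor sixth is E5.

Ab4 Ab3 Ab4 Cb6 E5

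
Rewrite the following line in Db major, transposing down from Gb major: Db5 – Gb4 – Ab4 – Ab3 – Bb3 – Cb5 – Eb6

From Gb down to Db is a perfect fourth; apply that to each pitch.
Db5 → Ab4
Gb4 → Db4
Ab4 → Eb4
Ab3 → Eb3
Bb3 → F3
Cb5 → Gb4
Eb6 → Bb5

Ab4 Db4 Eb4 Eb3 F3 Gb4 Bb5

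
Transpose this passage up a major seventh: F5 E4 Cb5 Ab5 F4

F5 → E6
E4 → D#5
Cb5 → Bb5
Ab5 → G6
F4 → E5

E6 D#5 Bb5 G6 E5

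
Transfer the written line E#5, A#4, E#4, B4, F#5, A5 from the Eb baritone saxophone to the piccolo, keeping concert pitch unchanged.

G#2 C#2 G#1 D2 A2 C3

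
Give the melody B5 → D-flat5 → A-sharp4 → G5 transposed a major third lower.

G5 Bbb4 F#4 Eb5

B5 -> G5
Db5 -> Bbb4
A#4 -> F#4
G5 -> Eb5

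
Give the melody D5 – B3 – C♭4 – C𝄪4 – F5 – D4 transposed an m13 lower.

D5 down a minor thirteenth is F#3.
B3 down a minor thirteenth is D#2.
Cb4 down a minor thirteenth is Eb2.
C##4: a thirteenth down reaches E, and 20 semitones makes it E##2.
F5: a thirteenth down reaches A, and 20 semitones makes it A3.
D4 down a minor thirteenth is F#2.

F#3 D#2 Eb2 E##2 A3 F#2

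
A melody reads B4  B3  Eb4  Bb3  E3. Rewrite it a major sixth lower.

B4 becomes D4
B3 becomes D3
Eb4 becomes Gb3
Bb3 becomes Db3
E3 becomes G2

D4 D3 Gb3 Db3 G2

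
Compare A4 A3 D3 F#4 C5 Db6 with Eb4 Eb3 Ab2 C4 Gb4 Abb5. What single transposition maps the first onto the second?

down an augmented fourth

Take the first pair: A4 → Eb4. A to E spans 4 letter names, so the interval is some kind of fourth.
Eb4 to A4 is 6 semitones, which makes it an augmented fourth; the second version is lower, so the direction is down.
Checking another pair — Db6 → Abb5 — gives the same interval.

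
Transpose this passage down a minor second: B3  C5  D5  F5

B3 down a minor second is A#3.
C5 down a minor second is B4.
D5: a second down reaches C, and 1 semitone makes it C#5.
F5: a second down reaches E, and 1 semitone makes it E5.

A#3 B4 C#5 E5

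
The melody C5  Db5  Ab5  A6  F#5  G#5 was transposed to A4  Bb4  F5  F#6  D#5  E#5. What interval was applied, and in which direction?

down a minor third

Take the first pair: C5 → A4. C to A spans 3 letter names, so the interval is some kind of third.
A4 to C5 is 3 semitones, which makes it a minor third; the second version is lower, so the direction is down.
Checking another pair — G#5 → E#5 — gives the same interval.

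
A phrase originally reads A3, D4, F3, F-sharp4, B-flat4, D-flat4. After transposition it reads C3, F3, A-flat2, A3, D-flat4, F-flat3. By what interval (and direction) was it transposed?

Take the first pair: A3 → C3. A to C spans 6 letter names, so the interval is some kind of sixth.
C3 to A3 is 9 semitones, which makes it a major sixth; the second version is lower, so the direction is down.
Checking another pair — Db4 → Fb3 — gives the same interval.

down a major sixth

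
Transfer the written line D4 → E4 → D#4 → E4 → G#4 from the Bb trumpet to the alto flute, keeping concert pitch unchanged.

F4 G4 F#4 G4 B4

First find concert pitch: the Bb trumpet sounds a major second below written, so D4 E4 D#4 E4 G#4 sounds C4 D4 C#4 D4 F#4.
Then write for alto flute: it sounds a perfect fourth below written, so the part must be a perfect fourth above concert.
C4 → F4
D4 → G4
C#4 → F#4
D4 → G4
F#4 → B4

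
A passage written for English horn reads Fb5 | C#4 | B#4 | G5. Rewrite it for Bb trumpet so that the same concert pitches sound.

Cb5 G#3 F##4 D5

First find concert pitch: the English horn sounds a perfect fifth below written, so Fb5 C#4 B#4 G5 sounds Bbb4 F#3 E#4 C5.
Then write for Bb trumpet: it sounds a major second below written, so the part must be a major second above concert.
Bbb4 → Cb5
F#3 → G#3
E#4 → F##4
C5 → D5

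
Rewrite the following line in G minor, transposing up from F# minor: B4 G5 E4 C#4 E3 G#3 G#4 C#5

C5 Ab5 F4 D4 F3 A3 A4 D5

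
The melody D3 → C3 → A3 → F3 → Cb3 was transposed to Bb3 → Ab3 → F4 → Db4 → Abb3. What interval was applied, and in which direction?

up a minor sixth

Take the first pair: D3 → Bb3. D to B spans 6 letter names, so the interval is some kind of sixth.
D3 to Bb3 is 8 semitones, which makes it a minor sixth; the second version is higher, so the direction is up.
Checking another pair — Cb3 → Abb3 — gives the same interval.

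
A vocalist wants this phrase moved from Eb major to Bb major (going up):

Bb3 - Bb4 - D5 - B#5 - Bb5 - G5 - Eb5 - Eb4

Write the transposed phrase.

F4 F5 A5 F##6 F6 D6 Bb5 Bb4

Eb major to Bb major up is a perfect fifth, so every note moves up by that interval.
Bb3 becomes F4
Bb4 becomes F5
D5 becomes A5
B#5 becomes F##6
Bb5 becomes F6
G5 becomes D6
Eb5 becomes Bb5
Eb4 becomes Bb4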